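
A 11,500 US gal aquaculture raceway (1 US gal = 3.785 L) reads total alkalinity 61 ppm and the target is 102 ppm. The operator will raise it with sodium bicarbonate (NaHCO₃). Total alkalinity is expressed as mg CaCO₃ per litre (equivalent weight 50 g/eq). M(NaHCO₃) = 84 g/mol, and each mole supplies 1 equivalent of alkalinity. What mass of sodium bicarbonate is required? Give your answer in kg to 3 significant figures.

3.00 kg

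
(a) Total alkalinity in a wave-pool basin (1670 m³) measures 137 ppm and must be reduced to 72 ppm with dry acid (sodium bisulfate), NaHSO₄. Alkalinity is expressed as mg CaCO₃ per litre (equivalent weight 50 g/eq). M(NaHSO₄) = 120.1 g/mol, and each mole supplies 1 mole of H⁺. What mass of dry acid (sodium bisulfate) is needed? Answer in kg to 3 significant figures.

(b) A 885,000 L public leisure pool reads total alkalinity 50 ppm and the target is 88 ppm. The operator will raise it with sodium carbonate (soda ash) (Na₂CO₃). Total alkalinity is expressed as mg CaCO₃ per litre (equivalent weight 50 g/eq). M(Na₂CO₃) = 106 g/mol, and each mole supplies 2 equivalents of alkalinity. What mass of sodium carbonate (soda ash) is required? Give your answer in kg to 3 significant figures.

(a) 261 kg; (b) 35.6 kg

(a) Volume: 1670 m³ = 1,670,000 L.
(a) Alkalinity to neutralize: (137 − 72) = 65 mg/L as CaCO₃ × 1,670,000 L = 108,600 g as CaCO₃.
(a) Equivalents of H⁺ required: 108,600 ÷ 50 g/eq = 2171 eq = 2171 mol NaHSO₄.
(a) Mass of NaHSO₄: 2171 × 120.1 = 260,700 g.

(b) Alkalinity to add: (88 − 50) = 38 mg/L as CaCO₃ × 885,000 L = 33,630 g as CaCO₃.
(b) Equivalents: 33,630 g ÷ 50 g/eq = 672.6 eq.
(b) Each mole of Na₂CO₃ supplies 2 eq, so 672.6 / 2 = 336.3 mol.
(b) Mass: 336.3 mol × 106 g/mol = 35,650 g.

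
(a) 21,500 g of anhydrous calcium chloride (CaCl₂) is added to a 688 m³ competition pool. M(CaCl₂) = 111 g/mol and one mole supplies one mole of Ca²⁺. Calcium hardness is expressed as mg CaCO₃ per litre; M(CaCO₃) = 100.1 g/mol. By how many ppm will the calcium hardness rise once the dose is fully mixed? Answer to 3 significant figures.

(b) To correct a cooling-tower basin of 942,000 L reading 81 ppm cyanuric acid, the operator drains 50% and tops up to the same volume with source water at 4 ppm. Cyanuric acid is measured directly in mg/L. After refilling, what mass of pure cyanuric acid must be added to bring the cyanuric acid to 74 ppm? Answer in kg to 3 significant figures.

(a) Volume: 688 m³ = 688,000 L.
(a) Moles of Ca²⁺: 21,500 g ÷ 111 g/mol = 193.7 mol.
(a) As CaCO₃: 193.7 mol × 100.1 g/mol = 19,390 g.
(a) Rise: 19,390 g / 688,000 L × 1000 = 28.18 mg/L.

(b) After draining 50% and refilling: 81 × 0.50 + 4 × 0.50 = 42.5 ppm.
(b) Deficit to target: 74 − 42.5 = 31.5 mg/L.
(b) Mass: 31.5 mg/L × 942,000 L = 29,670 g cyanuric acid.

(a) 28.2 ppm; (b) 29.7 kg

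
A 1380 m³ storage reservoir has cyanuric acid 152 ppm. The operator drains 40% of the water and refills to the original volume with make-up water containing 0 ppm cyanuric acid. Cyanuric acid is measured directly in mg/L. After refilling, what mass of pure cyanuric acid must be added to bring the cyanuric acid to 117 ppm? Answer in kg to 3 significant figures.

35.6 kg

Volume: 1380 m³ = 1,380,000 L.
After draining 40% and refilling: 152 × 0.60 + 0 × 0.40 = 91.2 ppm.
Deficit to target: 117 − 91.2 = 25.8 mg/L.
Mass: 25.8 mg/L × 1,380,000 L = 35,600 g cyanuric acid.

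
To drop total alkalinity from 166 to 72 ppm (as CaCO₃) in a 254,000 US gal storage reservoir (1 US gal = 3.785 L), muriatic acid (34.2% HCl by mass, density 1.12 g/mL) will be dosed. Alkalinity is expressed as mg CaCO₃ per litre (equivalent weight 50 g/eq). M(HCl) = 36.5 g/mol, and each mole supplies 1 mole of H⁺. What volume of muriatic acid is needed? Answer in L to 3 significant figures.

Volume: 254,000 US gal × 3.785 L/gal = 961,390 L.
Alkalinity to neutralize: (166 − 72) = 94 mg/L as CaCO₃ × 961,390 L = 90,370 g as CaCO₃.
Equivalents of H⁺ required: 90,370 ÷ 50 g/eq = 1807 eq = 1807 mol HCl.
Mass of HCl: 1807 × 36.5 = 65,970 g.
Mass of 34.2% solution: 65,970 / 0.342 = 192,900 g.
Volume: 192,900 g ÷ 1.12 g/mL = 172,200 mL.

172 L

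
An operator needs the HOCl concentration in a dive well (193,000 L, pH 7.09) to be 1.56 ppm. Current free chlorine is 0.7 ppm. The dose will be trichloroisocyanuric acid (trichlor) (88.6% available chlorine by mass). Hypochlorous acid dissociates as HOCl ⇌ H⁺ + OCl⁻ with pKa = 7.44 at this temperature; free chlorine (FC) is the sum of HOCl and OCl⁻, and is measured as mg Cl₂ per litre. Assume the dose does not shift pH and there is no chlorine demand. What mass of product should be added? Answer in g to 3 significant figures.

339 g

[OCl⁻]/[HOCl] = 10^(pH − pKa) = 10^(7.09 − 7.44) = 0.4467; fraction as HOCl = 1/(1 + 0.4467) = 0.6912.
Free chlorine required for 1.56 ppm HOCl: 1.56 / 0.6912 = 2.257 ppm.
FC to add: 2.257 − 0.7 = 1.557 mg/L as Cl₂.
Cl₂ equivalent: 1.557 mg/L × 193,000 L = 300.5 g.
Product at 88.6% available Cl: 300.5 / 0.886 = 339.1 g.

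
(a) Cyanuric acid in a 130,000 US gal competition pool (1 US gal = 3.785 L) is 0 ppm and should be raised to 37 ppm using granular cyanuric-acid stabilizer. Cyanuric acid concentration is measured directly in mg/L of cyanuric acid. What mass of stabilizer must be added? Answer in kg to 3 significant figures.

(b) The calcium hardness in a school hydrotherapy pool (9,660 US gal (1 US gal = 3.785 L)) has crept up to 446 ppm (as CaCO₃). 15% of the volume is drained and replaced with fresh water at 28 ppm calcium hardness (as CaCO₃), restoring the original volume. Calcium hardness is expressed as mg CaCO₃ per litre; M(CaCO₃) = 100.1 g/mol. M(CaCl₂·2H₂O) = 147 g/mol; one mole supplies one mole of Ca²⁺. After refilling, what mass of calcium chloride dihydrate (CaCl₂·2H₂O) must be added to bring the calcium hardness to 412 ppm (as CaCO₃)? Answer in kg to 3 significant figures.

(a) 18.2 kg; (b) 1.54 kg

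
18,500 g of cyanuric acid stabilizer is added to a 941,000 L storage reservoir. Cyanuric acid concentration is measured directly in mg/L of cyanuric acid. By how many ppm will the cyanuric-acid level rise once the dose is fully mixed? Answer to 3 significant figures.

19.7 ppm

Rise: 18,500 g / 941,000 L × 1000 = 19.66 mg/L.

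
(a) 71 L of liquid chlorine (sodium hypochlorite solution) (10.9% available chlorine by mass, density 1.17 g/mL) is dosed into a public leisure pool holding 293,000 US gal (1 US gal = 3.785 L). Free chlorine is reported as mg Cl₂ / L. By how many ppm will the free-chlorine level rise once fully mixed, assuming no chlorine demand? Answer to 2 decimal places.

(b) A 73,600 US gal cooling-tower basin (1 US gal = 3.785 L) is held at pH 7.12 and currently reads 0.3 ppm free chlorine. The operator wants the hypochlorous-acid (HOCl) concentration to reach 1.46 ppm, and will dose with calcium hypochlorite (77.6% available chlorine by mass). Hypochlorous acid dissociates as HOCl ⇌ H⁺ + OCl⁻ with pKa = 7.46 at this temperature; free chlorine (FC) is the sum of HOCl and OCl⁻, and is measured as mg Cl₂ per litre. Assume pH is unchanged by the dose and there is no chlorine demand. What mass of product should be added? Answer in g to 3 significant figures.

(a) 8.16 ppm; (b) 656 g

(a) Volume: 293,000 US gal × 3.785 L/gal = 1,109,005 L.
(a) Mass of solution: 71 L × 1000 mL/L × 1.17 g/mL = 83,070 g.
(a) Available chlorine delivered: 83,070 g × 0.109 = 9055 g as Cl₂.
(a) Concentration rise: 9055 g / 1,109,005 L = 8.165 mg/L = 8.16 ppm.

(b) Volume: 73,600 US gal × 3.785 L/gal = 278,576 L.
(b) [OCl⁻]/[HOCl] = 10^(pH − pKa) = 10^(7.12 − 7.46) = 0.4571; fraction as HOCl = 1/(1 + 0.4571) = 0.6863.
(b) Free chlorine required for 1.46 ppm HOCl: 1.46 / 0.6863 = 2.127 ppm.
(b) FC to add: 2.127 − 0.3 = 1.827 mg/L as Cl₂.
(b) Cl₂ equivalent: 1.827 mg/L × 278,576 L = 509.1 g.
(b) Product at 77.6% available Cl: 509.1 / 0.776 = 656 g.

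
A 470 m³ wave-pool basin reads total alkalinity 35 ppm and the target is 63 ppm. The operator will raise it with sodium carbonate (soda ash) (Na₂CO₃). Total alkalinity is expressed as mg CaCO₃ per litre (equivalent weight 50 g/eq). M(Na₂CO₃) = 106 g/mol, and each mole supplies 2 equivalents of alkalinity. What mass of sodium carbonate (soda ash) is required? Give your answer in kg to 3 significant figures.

13.9 kg

Volume: 470 m³ = 470,000 L.
Alkalinity to add: (63 − 35) = 28 mg/L as CaCO₃ × 470,000 L = 13,160 g as CaCO₃.
Equivalents: 13,160 g ÷ 50 g/eq = 263.2 eq.
Each mole of Na₂CO₃ supplies 2 eq, so 263.2 / 2 = 131.6 mol.
Mass: 131.6 mol × 106 g/mol = 13,950 g.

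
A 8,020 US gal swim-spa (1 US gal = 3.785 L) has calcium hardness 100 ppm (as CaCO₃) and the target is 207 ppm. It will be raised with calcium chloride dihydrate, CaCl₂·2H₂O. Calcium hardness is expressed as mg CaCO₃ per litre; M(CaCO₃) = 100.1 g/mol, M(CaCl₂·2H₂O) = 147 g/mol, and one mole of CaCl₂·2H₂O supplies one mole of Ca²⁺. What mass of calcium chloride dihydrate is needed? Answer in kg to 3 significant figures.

4.77 kg

Volume: 8,020 US gal × 3.785 L/gal = 30,356 L.
Hardness to add: (207 − 100) = 107 mg/L as CaCO₃ × 30,356 L = 3248 g as CaCO₃.
Moles of Ca²⁺ (1 mol Ca²⁺ ≡ 1 mol CaCO₃): 3248 / 100.1 g/mol = 32.45 mol.
Mass of CaCl₂·2H₂O: 32.45 × 147 = 4770 g.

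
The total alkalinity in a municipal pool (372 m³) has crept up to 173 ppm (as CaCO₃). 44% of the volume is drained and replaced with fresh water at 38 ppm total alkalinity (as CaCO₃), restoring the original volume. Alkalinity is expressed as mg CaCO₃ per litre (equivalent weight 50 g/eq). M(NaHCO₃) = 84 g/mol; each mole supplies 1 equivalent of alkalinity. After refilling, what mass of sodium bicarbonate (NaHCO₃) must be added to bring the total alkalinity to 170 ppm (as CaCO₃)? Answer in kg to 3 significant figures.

Volume: 372 m³ = 372,000 L.
After draining 44% and refilling: 173 × 0.56 + 38 × 0.44 = 113.6 ppm.
Deficit to target: 170 − 113.6 = 56.4 mg/L.
As CaCO₃: 56.4 mg/L × 372,000 L = 20,980 g; ÷ 50 g/eq ÷ 1 = 419.6 mol NaHCO₃.
Mass: 419.6 × 84 = 35,250 g.

35.2 kg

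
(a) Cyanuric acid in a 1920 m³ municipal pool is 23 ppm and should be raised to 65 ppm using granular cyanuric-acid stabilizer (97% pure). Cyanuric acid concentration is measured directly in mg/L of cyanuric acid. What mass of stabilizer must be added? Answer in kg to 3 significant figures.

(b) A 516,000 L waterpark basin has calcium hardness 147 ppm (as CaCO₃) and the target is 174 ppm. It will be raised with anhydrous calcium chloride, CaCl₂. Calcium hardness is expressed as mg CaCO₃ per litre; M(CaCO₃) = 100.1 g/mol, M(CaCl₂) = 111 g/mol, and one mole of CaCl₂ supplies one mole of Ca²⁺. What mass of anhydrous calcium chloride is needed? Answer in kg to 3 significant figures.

(a) 83.1 kg; (b) 15.4 kg

(a) Volume: 1920 m³ = 1,920,000 L.
(a) CYA to add: (65 − 23) = 42 mg/L × 1,920,000 L = 80,640 g cyanuric acid.
(a) At 97% purity: 80,640 / 0.97 = 83,130 g product.

(b) Hardness to add: (174 − 147) = 27 mg/L as CaCO₃ × 516,000 L = 13,930 g as CaCO₃.
(b) Moles of Ca²⁺ (1 mol Ca²⁺ ≡ 1 mol CaCO₃): 13,930 / 100.1 g/mol = 139.2 mol.
(b) Mass of CaCl₂: 139.2 × 111 = 15,450 g.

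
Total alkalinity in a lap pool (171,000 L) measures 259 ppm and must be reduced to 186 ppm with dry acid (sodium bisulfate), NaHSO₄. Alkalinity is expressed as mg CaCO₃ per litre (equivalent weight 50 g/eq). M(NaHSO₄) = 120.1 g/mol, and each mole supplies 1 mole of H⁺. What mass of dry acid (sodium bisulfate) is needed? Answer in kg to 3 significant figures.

30.0 kg

Alkalinity to neutralize: (259 − 186) = 73 mg/L as CaCO₃ × 171,000 L = 12,480 g as CaCO₃.
Equivalents of H⁺ required: 12,480 ÷ 50 g/eq = 249.7 eq = 249.7 mol NaHSO₄.
Mass of NaHSO₄: 249.7 × 120.1 = 29,980 g.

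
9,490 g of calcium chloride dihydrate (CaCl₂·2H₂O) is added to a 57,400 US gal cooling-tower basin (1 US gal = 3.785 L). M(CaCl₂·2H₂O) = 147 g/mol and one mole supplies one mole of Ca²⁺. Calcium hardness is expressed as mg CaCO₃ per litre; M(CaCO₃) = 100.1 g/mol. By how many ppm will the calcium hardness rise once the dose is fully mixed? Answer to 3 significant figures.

29.7 ppm

Volume: 57,400 US gal × 3.785 L/gal = 217,259 L.
Moles of Ca²⁺: 9,490 g ÷ 147 g/mol = 64.56 mol.
As CaCO₃: 64.56 mol × 100.1 g/mol = 6462 g.
Rise: 6462 g / 217,259 L × 1000 = 29.74 mg/L.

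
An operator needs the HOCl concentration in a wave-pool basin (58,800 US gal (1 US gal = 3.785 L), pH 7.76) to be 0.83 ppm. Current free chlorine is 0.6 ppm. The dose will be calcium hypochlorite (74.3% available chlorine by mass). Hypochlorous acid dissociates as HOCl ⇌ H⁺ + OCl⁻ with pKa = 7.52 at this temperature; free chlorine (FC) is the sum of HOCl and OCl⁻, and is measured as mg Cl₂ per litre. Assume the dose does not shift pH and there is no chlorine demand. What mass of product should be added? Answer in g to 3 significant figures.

501 g

Volume: 58,800 US gal × 3.785 L/gal = 222,558 L.
[OCl⁻]/[HOCl] = 10^(pH − pKa) = 10^(7.76 − 7.52) = 1.738; fraction as HOCl = 1/(1 + 1.738) = 0.3653.
Free chlorine required for 0.83 ppm HOCl: 0.83 / 0.3653 = 2.272 ppm.
FC to add: 2.272 − 0.6 = 1.672 mg/L as Cl₂.
Cl₂ equivalent: 1.672 mg/L × 222,558 L = 372.2 g.
Product at 74.3% available Cl: 372.2 / 0.743 = 500.9 g.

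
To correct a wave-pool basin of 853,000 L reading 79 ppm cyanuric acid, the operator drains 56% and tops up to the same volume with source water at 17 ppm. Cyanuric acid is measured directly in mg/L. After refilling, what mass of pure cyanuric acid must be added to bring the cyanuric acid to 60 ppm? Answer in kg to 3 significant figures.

After draining 56% and refilling: 79 × 0.44 + 17 × 0.56 = 44.28 ppm.
Deficit to target: 60 − 44.28 = 15.72 mg/L.
Mass: 15.72 mg/L × 853,000 L = 13,410 g cyanuric acid.

13.4 kg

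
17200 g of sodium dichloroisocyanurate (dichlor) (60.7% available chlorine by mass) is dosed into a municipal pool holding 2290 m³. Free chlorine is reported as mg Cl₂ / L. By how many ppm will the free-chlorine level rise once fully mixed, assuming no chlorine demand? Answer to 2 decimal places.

Volume: 2290 m³ = 2,290,000 L.
Available chlorine delivered: 17,200 g × 0.607 = 10,440 g as Cl₂.
Concentration rise: 10,440 g / 2,290,000 L = 4.559 mg/L = 4.56 ppm.

4.56 ppm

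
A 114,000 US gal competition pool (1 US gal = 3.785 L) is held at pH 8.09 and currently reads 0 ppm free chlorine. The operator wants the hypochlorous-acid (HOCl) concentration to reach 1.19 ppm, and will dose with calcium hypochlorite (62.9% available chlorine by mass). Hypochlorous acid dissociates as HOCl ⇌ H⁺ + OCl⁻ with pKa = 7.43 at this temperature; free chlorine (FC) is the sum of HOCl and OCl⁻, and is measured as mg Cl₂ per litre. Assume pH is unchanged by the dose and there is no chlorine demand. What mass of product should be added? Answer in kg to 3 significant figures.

Volume: 114,000 US gal × 3.785 L/gal = 431,490 L.
[OCl⁻]/[HOCl] = 10^(pH − pKa) = 10^(8.09 − 7.43) = 4.571; fraction as HOCl = 1/(1 + 4.571) = 0.1795.
Free chlorine required for 1.19 ppm HOCl: 1.19 / 0.1795 = 6.629 ppm.
FC to add: 6.629 − 0 = 6.629 mg/L as Cl₂.
Cl₂ equivalent: 6.629 mg/L × 431,490 L = 2860 g.
Product at 62.9% available Cl: 2860 / 0.629 = 4548 g.

4.55 kg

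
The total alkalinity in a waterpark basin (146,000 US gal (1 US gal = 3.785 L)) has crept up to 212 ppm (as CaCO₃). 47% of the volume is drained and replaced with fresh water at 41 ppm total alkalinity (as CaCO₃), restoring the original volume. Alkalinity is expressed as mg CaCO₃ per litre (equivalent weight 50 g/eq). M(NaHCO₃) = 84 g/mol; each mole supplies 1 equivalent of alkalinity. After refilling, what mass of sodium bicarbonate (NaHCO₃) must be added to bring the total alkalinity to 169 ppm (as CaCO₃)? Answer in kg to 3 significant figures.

34.7 kg

Volume: 146,000 US gal × 3.785 L/gal = 552,610 L.
After draining 47% and refilling: 212 × 0.53 + 41 × 0.47 = 131.63 ppm.
Deficit to target: 169 − 131.63 = 37.37 mg/L.
As CaCO₃: 37.37 mg/L × 552,610 L = 20,650 g; ÷ 50 g/eq ÷ 1 = 413 mol NaHCO₃.
Mass: 413 × 84 = 34,690 g.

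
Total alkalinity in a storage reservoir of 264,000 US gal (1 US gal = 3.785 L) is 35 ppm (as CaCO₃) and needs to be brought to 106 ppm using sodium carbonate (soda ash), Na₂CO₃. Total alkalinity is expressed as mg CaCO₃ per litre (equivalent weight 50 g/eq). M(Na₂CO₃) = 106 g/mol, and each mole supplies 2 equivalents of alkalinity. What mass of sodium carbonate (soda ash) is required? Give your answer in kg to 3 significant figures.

Volume: 264,000 US gal × 3.785 L/gal = 999,240 L.
Alkalinity to add: (106 − 35) = 71 mg/L as CaCO₃ × 999,240 L = 70,950 g as CaCO₃.
Equivalents: 70,950 g ÷ 50 g/eq = 1419 eq.
Each mole of Na₂CO₃ supplies 2 eq, so 1419 / 2 = 709.5 mol.
Mass: 709.5 mol × 106 g/mol = 75,200 g.

75.2 kg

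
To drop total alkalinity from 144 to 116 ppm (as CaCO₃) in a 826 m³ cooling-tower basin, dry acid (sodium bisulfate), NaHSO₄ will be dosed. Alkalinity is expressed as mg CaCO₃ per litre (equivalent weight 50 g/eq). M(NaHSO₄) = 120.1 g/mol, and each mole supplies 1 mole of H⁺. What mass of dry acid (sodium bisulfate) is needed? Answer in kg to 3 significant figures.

Volume: 826 m³ = 826,000 L.
Alkalinity to neutralize: (144 − 116) = 28 mg/L as CaCO₃ × 826,000 L = 23,130 g as CaCO₃.
Equivalents of H⁺ required: 23,130 ÷ 50 g/eq = 462.6 eq = 462.6 mol NaHSO₄.
Mass of NaHSO₄: 462.6 × 120.1 = 55,550 g.

55.6 kg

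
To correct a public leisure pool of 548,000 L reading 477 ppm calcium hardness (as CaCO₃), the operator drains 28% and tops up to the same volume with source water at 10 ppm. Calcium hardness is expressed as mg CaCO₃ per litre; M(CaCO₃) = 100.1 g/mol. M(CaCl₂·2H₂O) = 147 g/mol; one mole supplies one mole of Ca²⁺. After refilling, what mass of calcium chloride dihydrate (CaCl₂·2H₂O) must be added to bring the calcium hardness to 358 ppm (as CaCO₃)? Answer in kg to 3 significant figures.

After draining 28% and refilling: 477 × 0.72 + 10 × 0.28 = 346.24 ppm.
Deficit to target: 358 − 346.24 = 11.76 mg/L.
As CaCO₃: 11.76 mg/L × 548,000 L = 6444 g; ÷ 100.1 = 64.38 mol Ca²⁺.
Mass: 64.38 × 147 = 9464 g.

9.46 kg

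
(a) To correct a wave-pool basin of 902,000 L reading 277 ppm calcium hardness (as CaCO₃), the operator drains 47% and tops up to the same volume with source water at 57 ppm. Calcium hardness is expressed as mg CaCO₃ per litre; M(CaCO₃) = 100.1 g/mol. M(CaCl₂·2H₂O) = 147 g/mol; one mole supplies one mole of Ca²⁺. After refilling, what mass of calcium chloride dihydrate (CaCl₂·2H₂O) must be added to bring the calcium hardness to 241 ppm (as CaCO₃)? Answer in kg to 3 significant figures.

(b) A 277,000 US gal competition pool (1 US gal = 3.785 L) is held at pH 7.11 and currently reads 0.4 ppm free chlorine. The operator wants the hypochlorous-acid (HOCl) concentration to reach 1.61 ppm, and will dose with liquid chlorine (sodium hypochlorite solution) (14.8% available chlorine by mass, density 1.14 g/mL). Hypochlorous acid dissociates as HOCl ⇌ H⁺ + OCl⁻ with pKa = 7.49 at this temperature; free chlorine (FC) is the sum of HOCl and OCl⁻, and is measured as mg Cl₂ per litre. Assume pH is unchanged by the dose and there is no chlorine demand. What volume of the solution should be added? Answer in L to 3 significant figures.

(a) 89.3 kg; (b) 11.7 L

(a) After draining 47% and refilling: 277 × 0.53 + 57 × 0.47 = 173.6 ppm.
(a) Deficit to target: 241 − 173.6 = 67.4 mg/L.
(a) As CaCO₃: 67.4 mg/L × 902,000 L = 60,790 g; ÷ 100.1 = 607.3 mol Ca²⁺.
(a) Mass: 607.3 × 147 = 89,280 g.

(b) Volume: 277,000 US gal × 3.785 L/gal = 1,048,445 L.
(b) [OCl⁻]/[HOCl] = 10^(pH − pKa) = 10^(7.11 − 7.49) = 0.4169; fraction as HOCl = 1/(1 + 0.4169) = 0.7058.
(b) Free chlorine required for 1.61 ppm HOCl: 1.61 / 0.7058 = 2.281 ppm.
(b) FC to add: 2.281 − 0.4 = 1.881 mg/L as Cl₂.
(b) Cl₂ equivalent: 1.881 mg/L × 1,048,445 L = 1972 g.
(b) Product at 14.8% available Cl: 1972 / 0.148 = 13,330 g.
(b) Volume: 13,330 g ÷ 1.14 g/mL = 11,690 mL.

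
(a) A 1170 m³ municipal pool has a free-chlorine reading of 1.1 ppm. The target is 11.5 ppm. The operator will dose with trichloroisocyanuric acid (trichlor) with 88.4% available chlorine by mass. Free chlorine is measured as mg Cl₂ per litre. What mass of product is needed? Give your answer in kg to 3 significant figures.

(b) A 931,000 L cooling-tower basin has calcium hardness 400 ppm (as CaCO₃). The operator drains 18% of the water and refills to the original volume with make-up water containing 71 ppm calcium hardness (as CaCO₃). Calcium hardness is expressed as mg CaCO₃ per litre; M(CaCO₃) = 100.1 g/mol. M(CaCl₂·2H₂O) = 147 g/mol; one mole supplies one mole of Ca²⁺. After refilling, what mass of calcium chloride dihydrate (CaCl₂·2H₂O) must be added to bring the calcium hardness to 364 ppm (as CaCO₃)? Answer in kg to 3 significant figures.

(a) 13.8 kg; (b) 31.7 kg

(a) Volume: 1170 m³ = 1,170,000 L.
(a) Chlorine deficit: 11.5 − 1.1 = 10.4 ppm = 10.4 mg/L as Cl₂.
(a) Cl₂ equivalent needed: 10.4 mg/L × 1,170,000 L = 12,170,000 mg = 12,170 g.
(a) Product at 88.4% available chlorine: 12,170 / 0.884 = 13,760 g.

(b) After draining 18% and refilling: 400 × 0.82 + 71 × 0.18 = 340.78 ppm.
(b) Deficit to target: 364 − 340.78 = 23.22 mg/L.
(b) As CaCO₃: 23.22 mg/L × 931,000 L = 21,620 g; ÷ 100.1 = 216 mol Ca²⁺.
(b) Mass: 216 × 147 = 31,750 g.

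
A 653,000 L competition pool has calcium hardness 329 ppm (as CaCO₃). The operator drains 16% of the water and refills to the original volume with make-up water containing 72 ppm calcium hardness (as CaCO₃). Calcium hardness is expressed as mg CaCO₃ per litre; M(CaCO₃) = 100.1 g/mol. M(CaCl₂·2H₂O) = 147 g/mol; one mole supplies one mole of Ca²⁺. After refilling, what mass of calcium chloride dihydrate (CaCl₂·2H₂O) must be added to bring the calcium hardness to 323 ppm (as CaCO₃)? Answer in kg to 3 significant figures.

After draining 16% and refilling: 329 × 0.84 + 72 × 0.16 = 287.88 ppm.
Deficit to target: 323 − 287.88 = 35.12 mg/L.
As CaCO₃: 35.12 mg/L × 653,000 L = 22,930 g; ÷ 100.1 = 229.1 mol Ca²⁺.
Mass: 229.1 × 147 = 33,680 g.

33.7 kg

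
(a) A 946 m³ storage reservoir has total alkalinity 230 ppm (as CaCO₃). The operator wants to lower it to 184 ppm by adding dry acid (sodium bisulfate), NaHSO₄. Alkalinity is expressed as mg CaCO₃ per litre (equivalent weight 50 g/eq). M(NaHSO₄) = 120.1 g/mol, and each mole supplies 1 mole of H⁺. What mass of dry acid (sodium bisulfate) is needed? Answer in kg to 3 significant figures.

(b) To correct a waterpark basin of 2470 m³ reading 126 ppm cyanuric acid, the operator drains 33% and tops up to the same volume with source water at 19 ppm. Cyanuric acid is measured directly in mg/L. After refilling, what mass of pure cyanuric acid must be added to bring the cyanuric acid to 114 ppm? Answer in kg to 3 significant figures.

(a) 105 kg; (b) 57.6 kg

(a) Volume: 946 m³ = 946,000 L.
(a) Alkalinity to neutralize: (230 − 184) = 46 mg/L as CaCO₃ × 946,000 L = 43,520 g as CaCO₃.
(a) Equivalents of H⁺ required: 43,520 ÷ 50 g/eq = 870.3 eq = 870.3 mol NaHSO₄.
(a) Mass of NaHSO₄: 870.3 × 120.1 = 104,500 g.

(b) Volume: 2470 m³ = 2,470,000 L.
(b) After draining 33% and refilling: 126 × 0.67 + 19 × 0.33 = 90.69 ppm.
(b) Deficit to target: 114 − 90.69 = 23.31 mg/L.
(b) Mass: 23.31 mg/L × 2,470,000 L = 57,580 g cyanuric acid.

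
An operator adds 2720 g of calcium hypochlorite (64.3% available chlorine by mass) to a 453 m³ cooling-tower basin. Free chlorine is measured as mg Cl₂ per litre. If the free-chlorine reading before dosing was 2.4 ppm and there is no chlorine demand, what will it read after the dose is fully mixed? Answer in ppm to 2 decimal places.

Volume: 453 m³ = 453,000 L.
Available chlorine delivered: 2720 g × 0.643 = 1749 g as Cl₂.
Concentration rise: 1749 g / 453,000 L = 3.861 mg/L = 3.86 ppm.
Final FC: 2.4 + 3.86 = 6.26 ppm.

6.26 ppm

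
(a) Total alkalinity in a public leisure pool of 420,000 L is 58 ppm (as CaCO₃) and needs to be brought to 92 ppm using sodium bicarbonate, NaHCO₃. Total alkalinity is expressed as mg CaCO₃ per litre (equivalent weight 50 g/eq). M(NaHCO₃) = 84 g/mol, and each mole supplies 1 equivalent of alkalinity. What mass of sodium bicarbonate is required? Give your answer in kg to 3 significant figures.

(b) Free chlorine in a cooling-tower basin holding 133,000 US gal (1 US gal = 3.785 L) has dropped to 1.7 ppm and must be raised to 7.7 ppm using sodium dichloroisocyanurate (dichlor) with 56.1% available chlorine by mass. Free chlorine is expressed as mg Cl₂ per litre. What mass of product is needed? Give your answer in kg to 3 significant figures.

(a) 24.0 kg; (b) 5.38 kg

(a) Alkalinity to add: (92 − 58) = 34 mg/L as CaCO₃ × 420,000 L = 14,280 g as CaCO₃.
(a) Equivalents: 14,280 g ÷ 50 g/eq = 285.6 eq.
(a) NaHCO₃ supplies 1 eq per mole → 285.6 mol.
(a) Mass: 285.6 mol × 84 g/mol = 23,990 g.

(b) Volume: 133,000 US gal × 3.785 L/gal = 503,405 L.
(b) Chlorine deficit: 7.7 − 1.7 = 6 ppm = 6 mg/L as Cl₂.
(b) Cl₂ equivalent needed: 6 mg/L × 503,405 L = 3,020,000 mg = 3020 g.
(b) Product at 56.1% available chlorine: 3020 / 0.561 = 5384 g.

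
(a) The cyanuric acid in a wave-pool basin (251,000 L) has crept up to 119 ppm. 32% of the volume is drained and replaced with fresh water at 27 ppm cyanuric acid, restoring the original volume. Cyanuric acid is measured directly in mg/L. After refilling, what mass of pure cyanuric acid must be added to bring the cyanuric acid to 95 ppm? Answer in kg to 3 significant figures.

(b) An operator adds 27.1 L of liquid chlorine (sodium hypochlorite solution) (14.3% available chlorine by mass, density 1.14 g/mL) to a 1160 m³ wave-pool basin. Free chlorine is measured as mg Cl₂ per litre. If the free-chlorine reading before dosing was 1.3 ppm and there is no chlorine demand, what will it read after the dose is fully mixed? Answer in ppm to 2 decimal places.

(a) After draining 32% and refilling: 119 × 0.68 + 27 × 0.32 = 89.56 ppm.
(a) Deficit to target: 95 − 89.56 = 5.44 mg/L.
(a) Mass: 5.44 mg/L × 251,000 L = 1365 g cyanuric acid.

(b) Volume: 1160 m³ = 1,160,000 L.
(b) Mass of solution: 27.1 L × 1000 mL/L × 1.14 g/mL = 30,890 g.
(b) Available chlorine delivered: 30,890 g × 0.143 = 4418 g as Cl₂.
(b) Concentration rise: 4418 g / 1,160,000 L = 3.808 mg/L = 3.81 ppm.
(b) Final FC: 1.3 + 3.81 = 5.11 ppm.

(a) 1.37 kg; (b) 5.11 ppm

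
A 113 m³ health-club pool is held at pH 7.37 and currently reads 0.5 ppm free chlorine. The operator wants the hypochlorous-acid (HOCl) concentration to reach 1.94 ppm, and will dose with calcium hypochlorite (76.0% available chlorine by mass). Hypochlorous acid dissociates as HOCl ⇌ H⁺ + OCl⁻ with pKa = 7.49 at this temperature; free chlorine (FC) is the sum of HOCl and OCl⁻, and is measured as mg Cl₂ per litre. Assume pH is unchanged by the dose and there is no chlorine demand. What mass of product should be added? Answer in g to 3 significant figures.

Volume: 113 m³ = 113,000 L.
[OCl⁻]/[HOCl] = 10^(pH − pKa) = 10^(7.37 − 7.49) = 0.7586; fraction as HOCl = 1/(1 + 0.7586) = 0.5686.
Free chlorine required for 1.94 ppm HOCl: 1.94 / 0.5686 = 3.412 ppm.
FC to add: 3.412 − 0.5 = 2.912 mg/L as Cl₂.
Cl₂ equivalent: 2.912 mg/L × 113,000 L = 329 g.
Product at 76.0% available Cl: 329 / 0.76 = 432.9 g.

433 g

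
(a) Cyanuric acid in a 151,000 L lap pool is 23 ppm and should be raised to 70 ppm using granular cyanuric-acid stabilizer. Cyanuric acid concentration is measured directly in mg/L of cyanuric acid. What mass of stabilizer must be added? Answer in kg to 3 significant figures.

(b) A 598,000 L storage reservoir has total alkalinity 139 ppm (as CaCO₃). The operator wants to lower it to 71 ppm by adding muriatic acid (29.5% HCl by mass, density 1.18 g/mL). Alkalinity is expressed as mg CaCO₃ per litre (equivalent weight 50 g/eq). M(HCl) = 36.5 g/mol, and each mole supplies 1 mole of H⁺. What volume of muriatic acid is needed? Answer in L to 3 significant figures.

(a) CYA to add: (70 − 23) = 47 mg/L × 151,000 L = 7097 g cyanuric acid.

(b) Alkalinity to neutralize: (139 − 71) = 68 mg/L as CaCO₃ × 598,000 L = 40,660 g as CaCO₃.
(b) Equivalents of H⁺ required: 40,660 ÷ 50 g/eq = 813.3 eq = 813.3 mol HCl.
(b) Mass of HCl: 813.3 × 36.5 = 29,680 g.
(b) Mass of 29.5% solution: 29,680 / 0.295 = 100,600 g.
(b) Volume: 100,600 g ÷ 1.18 g/mL = 85,280 mL.

(a) 7.10 kg; (b) 85.3 L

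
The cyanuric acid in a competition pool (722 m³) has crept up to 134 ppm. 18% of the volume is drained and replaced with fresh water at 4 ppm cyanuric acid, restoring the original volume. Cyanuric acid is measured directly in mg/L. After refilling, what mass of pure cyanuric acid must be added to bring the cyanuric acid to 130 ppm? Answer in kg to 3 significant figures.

14.0 kg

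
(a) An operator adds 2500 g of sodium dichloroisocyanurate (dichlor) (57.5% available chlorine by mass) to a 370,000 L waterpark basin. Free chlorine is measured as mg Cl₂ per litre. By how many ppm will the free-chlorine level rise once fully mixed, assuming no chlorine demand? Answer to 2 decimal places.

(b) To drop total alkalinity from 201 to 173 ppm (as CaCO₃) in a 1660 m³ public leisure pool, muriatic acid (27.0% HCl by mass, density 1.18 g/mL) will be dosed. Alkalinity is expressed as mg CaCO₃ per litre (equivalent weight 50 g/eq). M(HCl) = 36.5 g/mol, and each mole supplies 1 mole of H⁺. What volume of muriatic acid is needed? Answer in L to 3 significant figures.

(a) Available chlorine delivered: 2500 g × 0.575 = 1438 g as Cl₂.
(a) Concentration rise: 1438 g / 370,000 L = 3.885 mg/L = 3.89 ppm.

(b) Volume: 1660 m³ = 1,660,000 L.
(b) Alkalinity to neutralize: (201 − 173) = 28 mg/L as CaCO₃ × 1,660,000 L = 46,480 g as CaCO₃.
(b) Equivalents of H⁺ required: 46,480 ÷ 50 g/eq = 929.6 eq = 929.6 mol HCl.
(b) Mass of HCl: 929.6 × 36.5 = 33,930 g.
(b) Mass of 27.0% solution: 33,930 / 0.27 = 125,700 g.
(b) Volume: 125,700 g ÷ 1.18 g/mL = 106,500 mL.

(a) 3.89 ppm; (b) 106 L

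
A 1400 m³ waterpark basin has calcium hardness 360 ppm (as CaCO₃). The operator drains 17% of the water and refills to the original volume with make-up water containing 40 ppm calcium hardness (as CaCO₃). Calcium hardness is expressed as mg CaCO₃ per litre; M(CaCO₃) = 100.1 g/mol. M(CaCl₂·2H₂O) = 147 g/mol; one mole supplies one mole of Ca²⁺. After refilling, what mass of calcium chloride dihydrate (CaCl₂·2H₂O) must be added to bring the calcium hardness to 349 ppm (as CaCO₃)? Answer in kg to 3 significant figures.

89.2 kg

Volume: 1400 m³ = 1,400,000 L.
After draining 17% and refilling: 360 × 0.83 + 40 × 0.17 = 305.6 ppm.
Deficit to target: 349 − 305.6 = 43.4 mg/L.
As CaCO₃: 43.4 mg/L × 1,400,000 L = 60,760 g; ÷ 100.1 = 607 mol Ca²⁺.
Mass: 607 × 147 = 89,230 g.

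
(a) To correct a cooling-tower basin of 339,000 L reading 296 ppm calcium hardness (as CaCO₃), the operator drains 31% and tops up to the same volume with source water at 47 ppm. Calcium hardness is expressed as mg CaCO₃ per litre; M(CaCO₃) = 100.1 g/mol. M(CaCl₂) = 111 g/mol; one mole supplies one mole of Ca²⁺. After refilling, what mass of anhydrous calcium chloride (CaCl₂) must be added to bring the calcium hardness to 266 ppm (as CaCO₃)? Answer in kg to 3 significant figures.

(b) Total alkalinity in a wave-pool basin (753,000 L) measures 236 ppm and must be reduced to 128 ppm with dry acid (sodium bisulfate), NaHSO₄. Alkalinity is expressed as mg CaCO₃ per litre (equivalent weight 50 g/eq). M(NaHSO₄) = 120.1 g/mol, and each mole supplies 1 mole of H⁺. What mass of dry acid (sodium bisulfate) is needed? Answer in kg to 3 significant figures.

(a) 17.7 kg; (b) 195 kg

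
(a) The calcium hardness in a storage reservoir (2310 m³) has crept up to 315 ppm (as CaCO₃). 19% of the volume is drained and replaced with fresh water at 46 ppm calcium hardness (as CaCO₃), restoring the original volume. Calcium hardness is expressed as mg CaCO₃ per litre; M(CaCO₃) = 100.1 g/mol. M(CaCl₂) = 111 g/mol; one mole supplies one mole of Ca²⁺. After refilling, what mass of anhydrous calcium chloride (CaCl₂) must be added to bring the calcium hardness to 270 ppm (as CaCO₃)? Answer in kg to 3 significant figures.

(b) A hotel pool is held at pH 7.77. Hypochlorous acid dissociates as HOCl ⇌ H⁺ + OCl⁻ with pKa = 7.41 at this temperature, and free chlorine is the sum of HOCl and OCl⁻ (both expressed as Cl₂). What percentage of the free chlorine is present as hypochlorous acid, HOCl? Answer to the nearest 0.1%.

(a) Volume: 2310 m³ = 2,310,000 L.
(a) After draining 19% and refilling: 315 × 0.81 + 46 × 0.19 = 263.89 ppm.
(a) Deficit to target: 270 − 263.89 = 6.11 mg/L.
(a) As CaCO₃: 6.11 mg/L × 2,310,000 L = 14,110 g; ÷ 100.1 = 141 mol Ca²⁺.
(a) Mass: 141 × 111 = 15,650 g.

(b) [OCl⁻]/[HOCl] = 10^(pH − pKa) = 10^(7.77 − 7.41) = 10^0.36 = 2.291.
(b) Fraction as HOCl = 1 / (1 + 2.291) = 0.3039.

(a) 15.7 kg; (b) 30.4%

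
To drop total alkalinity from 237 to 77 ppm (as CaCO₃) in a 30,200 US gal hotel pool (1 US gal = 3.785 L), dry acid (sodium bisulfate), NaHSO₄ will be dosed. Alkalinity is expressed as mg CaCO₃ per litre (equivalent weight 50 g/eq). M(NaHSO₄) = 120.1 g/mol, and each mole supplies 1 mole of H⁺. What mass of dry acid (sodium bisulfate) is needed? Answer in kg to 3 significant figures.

43.9 kg

Volume: 30,200 US gal × 3.785 L/gal = 114,307 L.
Alkalinity to neutralize: (237 − 77) = 160 mg/L as CaCO₃ × 114,307 L = 18,290 g as CaCO₃.
Equivalents of H⁺ required: 18,290 ÷ 50 g/eq = 365.8 eq = 365.8 mol NaHSO₄.
Mass of NaHSO₄: 365.8 × 120.1 = 43,930 g.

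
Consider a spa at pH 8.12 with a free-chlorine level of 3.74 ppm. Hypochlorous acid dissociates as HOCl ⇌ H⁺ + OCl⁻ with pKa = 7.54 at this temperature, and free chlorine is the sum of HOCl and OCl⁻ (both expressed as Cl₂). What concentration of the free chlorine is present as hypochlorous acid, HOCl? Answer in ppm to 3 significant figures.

0.779 ppm

[OCl⁻]/[HOCl] = 10^(pH − pKa) = 10^(8.12 − 7.54) = 10^0.58 = 3.802.
Fraction as HOCl = 1 / (1 + 3.802) = 0.2083.
HOCl = 0.2083 × 3.74 ppm = 0.7789 ppm.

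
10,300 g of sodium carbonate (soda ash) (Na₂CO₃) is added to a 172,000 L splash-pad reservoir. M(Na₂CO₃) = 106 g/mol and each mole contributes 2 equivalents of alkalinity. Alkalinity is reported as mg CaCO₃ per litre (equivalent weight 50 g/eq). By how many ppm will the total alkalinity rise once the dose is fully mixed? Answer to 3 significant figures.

Moles of Na₂CO₃: 10,300 g ÷ 106 g/mol = 97.17 mol → 194.3 eq of alkalinity.
As CaCO₃: 194.3 eq × 50 g/eq = 9717 g.
Rise: 9717 g / 172,000 L × 1000 = 56.49 mg/L.

56.5 ppm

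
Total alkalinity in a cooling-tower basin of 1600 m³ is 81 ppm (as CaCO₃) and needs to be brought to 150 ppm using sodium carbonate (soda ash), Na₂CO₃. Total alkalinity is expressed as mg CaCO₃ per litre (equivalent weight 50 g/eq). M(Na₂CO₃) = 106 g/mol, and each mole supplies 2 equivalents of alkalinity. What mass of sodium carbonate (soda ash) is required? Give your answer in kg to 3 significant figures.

117 kg

Volume: 1600 m³ = 1,600,000 L.
Alkalinity to add: (150 − 81) = 69 mg/L as CaCO₃ × 1,600,000 L = 110,400 g as CaCO₃.
Equivalents: 110,400 g ÷ 50 g/eq = 2208 eq.
Each mole of Na₂CO₃ supplies 2 eq, so 2208 / 2 = 1104 mol.
Mass: 1104 mol × 106 g/mol = 117,000 g.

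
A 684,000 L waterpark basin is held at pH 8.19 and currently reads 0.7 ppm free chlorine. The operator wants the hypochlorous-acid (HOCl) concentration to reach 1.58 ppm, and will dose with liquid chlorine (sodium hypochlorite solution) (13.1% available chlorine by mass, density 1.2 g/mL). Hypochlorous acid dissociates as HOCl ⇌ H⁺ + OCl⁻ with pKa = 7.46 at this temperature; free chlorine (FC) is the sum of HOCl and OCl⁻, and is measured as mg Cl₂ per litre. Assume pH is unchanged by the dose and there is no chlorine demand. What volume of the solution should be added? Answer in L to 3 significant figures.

[OCl⁻]/[HOCl] = 10^(pH − pKa) = 10^(8.19 − 7.46) = 5.37; fraction as HOCl = 1/(1 + 5.37) = 0.157.
Free chlorine required for 1.58 ppm HOCl: 1.58 / 0.157 = 10.07 ppm.
FC to add: 10.07 − 0.7 = 9.365 mg/L as Cl₂.
Cl₂ equivalent: 9.365 mg/L × 684,000 L = 6406 g.
Product at 13.1% available Cl: 6406 / 0.131 = 48,900 g.
Volume: 48,900 g ÷ 1.2 g/mL = 40,750 mL.

40.7 L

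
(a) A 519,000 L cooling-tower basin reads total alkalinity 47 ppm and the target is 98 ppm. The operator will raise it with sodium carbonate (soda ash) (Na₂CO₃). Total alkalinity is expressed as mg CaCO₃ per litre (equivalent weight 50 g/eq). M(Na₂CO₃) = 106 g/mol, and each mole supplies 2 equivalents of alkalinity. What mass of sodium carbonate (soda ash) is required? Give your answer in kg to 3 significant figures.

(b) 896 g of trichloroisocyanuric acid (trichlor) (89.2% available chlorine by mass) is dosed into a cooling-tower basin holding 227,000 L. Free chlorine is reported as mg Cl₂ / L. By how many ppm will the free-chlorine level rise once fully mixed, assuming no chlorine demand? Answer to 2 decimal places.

(a) 28.1 kg; (b) 3.52 ppm

(a) Alkalinity to add: (98 − 47) = 51 mg/L as CaCO₃ × 519,000 L = 26,470 g as CaCO₃.
(a) Equivalents: 26,470 g ÷ 50 g/eq = 529.4 eq.
(a) Each mole of Na₂CO₃ supplies 2 eq, so 529.4 / 2 = 264.7 mol.
(a) Mass: 264.7 mol × 106 g/mol = 28,060 g.

(b) Available chlorine delivered: 896 g × 0.892 = 799.2 g as Cl₂.
(b) Concentration rise: 799.2 g / 227,000 L = 3.521 mg/L = 3.52 ppm.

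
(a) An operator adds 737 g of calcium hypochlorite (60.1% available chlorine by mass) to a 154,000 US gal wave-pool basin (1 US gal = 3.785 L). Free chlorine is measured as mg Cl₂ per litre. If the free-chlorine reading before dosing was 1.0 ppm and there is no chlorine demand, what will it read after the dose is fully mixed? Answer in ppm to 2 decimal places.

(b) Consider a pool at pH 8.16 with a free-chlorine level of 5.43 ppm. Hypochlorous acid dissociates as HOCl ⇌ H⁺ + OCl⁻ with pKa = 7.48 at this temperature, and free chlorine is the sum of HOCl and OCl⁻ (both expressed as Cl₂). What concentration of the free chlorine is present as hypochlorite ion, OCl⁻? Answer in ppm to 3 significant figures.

(a) Volume: 154,000 US gal × 3.785 L/gal = 582,890 L.
(a) Available chlorine delivered: 737 g × 0.601 = 442.9 g as Cl₂.
(a) Concentration rise: 442.9 g / 582,890 L = 0.7599 mg/L = 0.76 ppm.
(a) Final FC: 1.0 + 0.76 = 1.76 ppm.

(b) [OCl⁻]/[HOCl] = 10^(pH − pKa) = 10^(8.16 − 7.48) = 10^0.68 = 4.786.
(b) Fraction as HOCl = 1 / (1 + 4.786) = 0.1728.
(b) OCl⁻ = (1 − 0.1728) × 5.43 ppm = 4.492 ppm.

(a) 1.76 ppm; (b) 4.49 ppm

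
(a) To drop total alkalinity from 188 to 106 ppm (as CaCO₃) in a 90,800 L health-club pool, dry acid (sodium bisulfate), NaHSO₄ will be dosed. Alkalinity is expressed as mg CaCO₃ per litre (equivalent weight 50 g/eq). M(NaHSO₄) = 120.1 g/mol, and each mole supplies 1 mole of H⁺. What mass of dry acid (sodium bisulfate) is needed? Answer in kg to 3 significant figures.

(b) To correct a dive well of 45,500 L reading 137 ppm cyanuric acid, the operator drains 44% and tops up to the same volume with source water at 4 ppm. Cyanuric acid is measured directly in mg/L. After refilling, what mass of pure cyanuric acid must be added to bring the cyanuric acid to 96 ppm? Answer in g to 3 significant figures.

(a) Alkalinity to neutralize: (188 − 106) = 82 mg/L as CaCO₃ × 90,800 L = 7446 g as CaCO₃.
(a) Equivalents of H⁺ required: 7446 ÷ 50 g/eq = 148.9 eq = 148.9 mol NaHSO₄.
(a) Mass of NaHSO₄: 148.9 × 120.1 = 17,880 g.

(b) After draining 44% and refilling: 137 × 0.56 + 4 × 0.44 = 78.48 ppm.
(b) Deficit to target: 96 − 78.48 = 17.52 mg/L.
(b) Mass: 17.52 mg/L × 45,500 L = 797.2 g cyanuric acid.

(a) 17.9 kg; (b) 797 g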